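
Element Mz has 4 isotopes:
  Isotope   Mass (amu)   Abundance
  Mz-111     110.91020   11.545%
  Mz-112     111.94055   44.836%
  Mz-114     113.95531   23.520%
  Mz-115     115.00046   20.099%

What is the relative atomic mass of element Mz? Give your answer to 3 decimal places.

112.910 amu

Weight each isotope mass by its fractional abundance: 0.11545 × 110.91020 + 0.44836 × 111.94055 + 0.23520 × 113.95531 + 0.20099 × 115.00046
= 12.804583 + 50.189665 + 26.802289 + 23.113942 = 112.910479 amu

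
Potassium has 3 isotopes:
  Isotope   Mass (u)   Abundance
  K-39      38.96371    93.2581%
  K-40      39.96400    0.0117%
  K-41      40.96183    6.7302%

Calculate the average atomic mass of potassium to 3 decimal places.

Weight each isotope mass by its fractional abundance: 0.932581 × 38.96371 + 0.000117 × 39.96400 + 0.067302 × 40.96183
= 36.336816 + 0.004676 + 2.756813 = 39.098305 u

39.098 u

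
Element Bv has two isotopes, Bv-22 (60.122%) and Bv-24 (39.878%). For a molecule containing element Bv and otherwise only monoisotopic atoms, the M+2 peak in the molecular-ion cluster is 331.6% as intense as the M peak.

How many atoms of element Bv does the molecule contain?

5

With n Bv atoms, P(M+2)/P(M) = C(n,1)·p^(n−1)q / p^n = n·q/p = n · 0.39878/0.60122.
n = 3.316 × 0.60122/0.39878 = 5.00 ≈ 5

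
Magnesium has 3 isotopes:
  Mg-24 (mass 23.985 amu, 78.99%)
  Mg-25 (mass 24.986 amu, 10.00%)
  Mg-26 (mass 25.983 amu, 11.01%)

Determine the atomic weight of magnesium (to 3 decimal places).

24.305 amu

Weight each isotope mass by its fractional abundance: 0.7899 × 23.985 + 0.1000 × 24.986 + 0.1101 × 25.983
= 18.9458 + 2.4986 + 2.8607 = 24.3051 amu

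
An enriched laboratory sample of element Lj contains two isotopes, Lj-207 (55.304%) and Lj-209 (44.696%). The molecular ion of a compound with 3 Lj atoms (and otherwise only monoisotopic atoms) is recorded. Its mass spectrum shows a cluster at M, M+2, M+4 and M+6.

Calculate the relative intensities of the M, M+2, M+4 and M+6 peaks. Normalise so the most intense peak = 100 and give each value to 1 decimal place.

Expanding (0.55304 + 0.44696)^3:
P(M) = 0.55304^3 = 0.169149
P(M+2) = 3 × 0.55304^2 × 0.44696^1 = 0.410112
P(M+4) = 3 × 0.55304^1 × 0.44696^2 = 0.331448
P(M+6) = 0.44696^3 = 0.089291
The M+2 peak is largest (0.410112); scaling to 100 gives 41.2 : 100.0 : 80.8 : 21.8.

41.2 : 100.0 : 80.8 : 21.8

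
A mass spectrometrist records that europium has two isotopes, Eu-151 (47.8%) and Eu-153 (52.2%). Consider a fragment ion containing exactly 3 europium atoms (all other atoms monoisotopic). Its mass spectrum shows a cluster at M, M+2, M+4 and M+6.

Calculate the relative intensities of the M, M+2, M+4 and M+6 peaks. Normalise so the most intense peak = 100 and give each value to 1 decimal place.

28.0 : 91.6 : 100.0 : 36.4

Expanding (0.478 + 0.522)^3:
P(M) = 0.478^3 = 0.109215
P(M+2) = 3 × 0.478^2 × 0.522^1 = 0.357806
P(M+4) = 3 × 0.478^1 × 0.522^2 = 0.390742
P(M+6) = 0.522^3 = 0.142237
The M+4 peak is largest (0.390742); scaling to 100 gives 28.0 : 91.6 : 100.0 : 36.4.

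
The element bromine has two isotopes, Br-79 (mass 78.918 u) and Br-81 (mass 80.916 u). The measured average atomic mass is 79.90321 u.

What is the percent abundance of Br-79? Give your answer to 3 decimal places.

50.690%

Let x be the fractional abundance of Br-79; then Br-81 has abundance 1 − x.
78.918·x + 80.916·(1 − x) = 79.90321
(78.918 − 80.916)·x = 79.90321 − 80.916
x = -1.01279 / -1.998 = 0.50690 → 50.690% Br-79, 49.310% Br-81.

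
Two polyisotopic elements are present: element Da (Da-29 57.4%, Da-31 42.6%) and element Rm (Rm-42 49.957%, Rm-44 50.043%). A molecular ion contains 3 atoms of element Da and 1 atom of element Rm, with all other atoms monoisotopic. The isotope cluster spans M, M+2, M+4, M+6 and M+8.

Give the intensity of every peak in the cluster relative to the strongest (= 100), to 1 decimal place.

25.8 : 83.1 : 100.0 : 53.2 : 10.5

Element Da pattern (n=3): 0.18911922 : 0.42107033 : 0.31250167 : 0.07730878
Element Rm pattern (n=1): 0.49957 : 0.50043
Convolve the two distributions (both contribute in 2-u steps):
  M: 0.18911922×0.49957 = 0.094478
  M+2: 0.18911922×0.50043 + 0.42107033×0.49957 = 0.304995
  M+4: 0.42107033×0.50043 + 0.31250167×0.49957 = 0.366833
  M+6: 0.31250167×0.50043 + 0.07730878×0.49957 = 0.195006
  M+8: 0.07730878×0.50043 = 0.038688
Scale to base peak (0.366833) = 100: 25.8 : 83.1 : 100.0 : 53.2 : 10.5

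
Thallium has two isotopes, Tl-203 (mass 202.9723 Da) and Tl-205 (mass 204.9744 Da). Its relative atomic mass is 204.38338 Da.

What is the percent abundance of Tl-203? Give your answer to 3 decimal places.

29.520%

Writing the weighted mean with unknown fraction x of Tl-203:
202.9723·x + 204.9744·(1 − x) = 204.38338
(202.9723 − 204.9744)·x = 204.38338 − 204.9744
x = -0.59102 / -2.0021 = 0.29520 → 29.520% Tl-203, 70.480% Tl-205.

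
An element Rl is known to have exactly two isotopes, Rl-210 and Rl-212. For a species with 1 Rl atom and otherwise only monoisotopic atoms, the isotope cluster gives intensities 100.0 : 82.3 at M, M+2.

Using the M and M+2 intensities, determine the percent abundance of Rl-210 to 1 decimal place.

54.9%

Write p for the Rl-210 fraction. I(M+2)/I(M) = [C(1,1)·p^0·(1−p)] / p^1 = 1·(1−p)/p = 82.3/100.0 = 0.8230
(1−p)/p = 0.8230/1 = 0.8230  ⇒  p = 1/(1 + 0.8230) = 0.5485
Rl-210: 54.9%, Rl-212: 45.1%.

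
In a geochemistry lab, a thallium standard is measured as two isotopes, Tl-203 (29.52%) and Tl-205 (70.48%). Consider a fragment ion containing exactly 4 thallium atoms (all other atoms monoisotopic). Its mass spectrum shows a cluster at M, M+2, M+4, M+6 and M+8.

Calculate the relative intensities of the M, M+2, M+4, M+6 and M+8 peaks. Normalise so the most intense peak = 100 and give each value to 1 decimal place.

Each Tl atom is independently Tl-203 (p = 0.2952) or Tl-205 (q = 0.7048); the cluster is the binomial expansion (p + q)^4.
P(M) = 0.2952^4 = 0.007594
P(M+2) = 4 × 0.2952^3 × 0.7048^1 = 0.072523
P(M+4) = 6 × 0.2952^2 × 0.7048^2 = 0.259726
P(M+6) = 4 × 0.2952^1 × 0.7048^3 = 0.413403
P(M+8) = 0.7048^4 = 0.246754
The M+6 peak is largest (0.413403); scaling to 100 gives 1.8 : 17.5 : 62.8 : 100.0 : 59.7.

1.8 : 17.5 : 62.8 : 100.0 : 59.7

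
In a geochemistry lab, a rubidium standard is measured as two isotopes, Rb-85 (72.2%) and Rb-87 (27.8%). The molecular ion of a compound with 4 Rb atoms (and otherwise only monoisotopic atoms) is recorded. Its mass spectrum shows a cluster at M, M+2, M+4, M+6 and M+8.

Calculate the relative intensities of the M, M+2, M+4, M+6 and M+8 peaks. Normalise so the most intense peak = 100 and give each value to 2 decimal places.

Each Rb atom is independently Rb-85 (p = 0.722) or Rb-87 (q = 0.278); the cluster is the binomial expansion (p + q)^4.
P(M) = 0.722^4 = 0.271737
P(M+2) = 4 × 0.722^3 × 0.278^1 = 0.418520
P(M+4) = 6 × 0.722^2 × 0.278^2 = 0.241721
P(M+6) = 4 × 0.722^1 × 0.278^3 = 0.062049
P(M+8) = 0.278^4 = 0.005973
The M+2 peak is largest (0.418520); scaling to 100 gives 64.93 : 100.00 : 57.76 : 14.83 : 1.43.

64.93 : 100.00 : 57.76 : 14.83 : 1.43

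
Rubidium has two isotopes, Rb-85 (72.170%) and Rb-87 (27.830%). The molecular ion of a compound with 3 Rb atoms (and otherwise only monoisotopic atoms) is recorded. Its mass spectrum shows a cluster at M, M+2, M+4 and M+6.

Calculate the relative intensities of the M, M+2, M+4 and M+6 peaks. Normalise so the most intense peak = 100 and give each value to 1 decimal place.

86.4 : 100.0 : 38.6 : 5.0

Expanding (0.72170 + 0.27830)^3:
P(M) = 0.72170^3 = 0.375898
P(M+2) = 3 × 0.72170^2 × 0.27830^1 = 0.434858
P(M+4) = 3 × 0.72170^1 × 0.27830^2 = 0.167689
P(M+6) = 0.27830^3 = 0.021555
The M+2 peak is largest (0.434858); scaling to 100 gives 86.4 : 100.0 : 38.6 : 5.0.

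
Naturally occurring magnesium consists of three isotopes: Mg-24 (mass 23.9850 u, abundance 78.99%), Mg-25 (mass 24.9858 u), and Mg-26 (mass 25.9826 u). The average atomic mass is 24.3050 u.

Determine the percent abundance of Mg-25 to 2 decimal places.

The remaining 21.01% is split between Mg-25 (fraction x) and Mg-26 (fraction 0.2101 − x).
Substituting: 24.9858x + 25.9826(0.2101 − x) = 5.3592485
(24.9858 − 25.9826)x = -0.09969576  ⇒  x = 0.10002, y = 0.11008
Mg-25: 10.00%, Mg-26: 11.01%.

10.00%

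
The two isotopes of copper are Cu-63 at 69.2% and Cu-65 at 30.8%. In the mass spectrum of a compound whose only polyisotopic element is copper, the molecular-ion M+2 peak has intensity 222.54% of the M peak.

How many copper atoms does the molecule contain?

5

For n independent Cu atoms, I(M+2)/I(M) = n · (abundance Cu-65) / (abundance Cu-63) = n · 0.308/0.692.
n = 2.2254 × 0.692/0.308 = 5.00 ≈ 5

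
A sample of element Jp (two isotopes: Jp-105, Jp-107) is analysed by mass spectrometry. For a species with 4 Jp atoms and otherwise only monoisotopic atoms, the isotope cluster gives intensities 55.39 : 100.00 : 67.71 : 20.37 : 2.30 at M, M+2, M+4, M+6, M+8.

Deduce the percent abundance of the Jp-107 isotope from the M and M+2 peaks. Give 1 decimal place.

Let p = fractional abundance of Jp-105. I(M+2)/I(M) = [C(4,1)·p^3·(1−p)] / p^4 = 4·(1−p)/p = 100.00/55.39 = 1.8054
(1−p)/p = 1.8054/4 = 0.4513  ⇒  p = 1/(1 + 0.4513) = 0.6890
Jp-105: 68.9%, Jp-107: 31.1%.

31.1%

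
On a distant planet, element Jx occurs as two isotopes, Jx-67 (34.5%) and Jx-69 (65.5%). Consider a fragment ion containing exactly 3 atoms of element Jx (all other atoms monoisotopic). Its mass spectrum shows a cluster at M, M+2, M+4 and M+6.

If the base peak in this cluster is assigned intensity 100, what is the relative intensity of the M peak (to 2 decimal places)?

9.25

Binomial terms of (0.345 + 0.655)^3: M 0.0411, M+2 0.2339, M+4 0.4440, M+6 0.2810 → M+4 is the base peak.
P(M+4) = C(3,2) × 0.345^1 × 0.655^2 = 3 × 0.3450 × 0.429025 = 0.444041 (base)
P(M) = C(3,0) × 0.345^3 × 0.655^0 = 1 × 0.04106362 × 1.0000 = 0.041064
Relative intensity = 0.041064 / 0.444041 × 100 = 9.25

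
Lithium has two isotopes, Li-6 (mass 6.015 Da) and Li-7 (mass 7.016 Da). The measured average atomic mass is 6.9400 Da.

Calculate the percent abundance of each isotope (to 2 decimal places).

With x = fraction of Li-6 (so Li-7 is 1 − x):
6.015·x + 7.016·(1 − x) = 6.9400
(6.015 − 7.016)·x = 6.9400 − 7.016
x = -0.0760 / -1.001 = 0.07592 → 7.59% Li-6, 92.41% Li-7.

Li-6: 7.59%, Li-7: 92.41%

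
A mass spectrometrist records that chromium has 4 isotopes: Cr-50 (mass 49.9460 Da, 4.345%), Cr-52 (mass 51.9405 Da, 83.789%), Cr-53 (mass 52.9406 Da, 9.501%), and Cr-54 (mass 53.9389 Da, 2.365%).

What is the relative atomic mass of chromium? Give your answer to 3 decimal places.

51.996 Da

Weight each isotope mass by its fractional abundance: 0.04345 × 49.9460 + 0.83789 × 51.9405 + 0.09501 × 52.9406 + 0.02365 × 53.9389
= 2.17015 + 43.52043 + 5.02989 + 1.27565 = 51.99612 Da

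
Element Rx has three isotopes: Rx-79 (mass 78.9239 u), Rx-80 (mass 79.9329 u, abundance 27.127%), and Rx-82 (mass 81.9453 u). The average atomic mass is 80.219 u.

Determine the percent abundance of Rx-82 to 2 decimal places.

33.81%

The remaining 72.873% is split between Rx-79 (fraction x) and Rx-82 (fraction 0.72873 − x).
Substituting: 78.9239x + 81.9453(0.72873 − x) = 58.535602217
(78.9239 − 81.9453)x = -1.180396252  ⇒  x = 0.39068, y = 0.33805
Rx-79: 39.07%, Rx-82: 33.81%.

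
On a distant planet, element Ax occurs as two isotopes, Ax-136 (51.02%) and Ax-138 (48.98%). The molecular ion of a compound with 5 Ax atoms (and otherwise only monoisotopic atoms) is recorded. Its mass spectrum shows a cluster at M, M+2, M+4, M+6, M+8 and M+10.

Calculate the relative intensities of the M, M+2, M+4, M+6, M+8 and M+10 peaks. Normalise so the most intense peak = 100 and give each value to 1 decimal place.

10.9 : 52.1 : 100.0 : 96.0 : 46.1 : 8.8

Each Ax atom is independently Ax-136 (p = 0.5102) or Ax-138 (q = 0.4898); the cluster is the binomial expansion (p + q)^5.
P(M) = 0.5102^5 = 0.034570
P(M+2) = 5 × 0.5102^4 × 0.4898^1 = 0.165940
P(M+4) = 10 × 0.5102^3 × 0.4898^2 = 0.318610
P(M+6) = 10 × 0.5102^2 × 0.4898^3 = 0.305870
P(M+8) = 5 × 0.5102^1 × 0.4898^4 = 0.146820
P(M+10) = 0.4898^5 = 0.028190
The M+4 peak is largest (0.318610); scaling to 100 gives 10.9 : 52.1 : 100.0 : 96.0 : 46.1 : 8.8.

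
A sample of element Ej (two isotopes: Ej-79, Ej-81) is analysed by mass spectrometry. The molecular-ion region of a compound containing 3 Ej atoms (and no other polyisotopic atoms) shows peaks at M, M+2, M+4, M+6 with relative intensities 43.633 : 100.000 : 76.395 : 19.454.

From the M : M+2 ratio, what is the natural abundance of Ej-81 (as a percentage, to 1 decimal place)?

43.3%

Write p for the Ej-79 fraction. I(M+2)/I(M) = [C(3,1)·p^2·(1−p)] / p^3 = 3·(1−p)/p = 100.000/43.633 = 2.2918
(1−p)/p = 2.2918/3 = 0.7639  ⇒  p = 1/(1 + 0.7639) = 0.5669
Ej-79: 56.7%, Ej-81: 43.3%.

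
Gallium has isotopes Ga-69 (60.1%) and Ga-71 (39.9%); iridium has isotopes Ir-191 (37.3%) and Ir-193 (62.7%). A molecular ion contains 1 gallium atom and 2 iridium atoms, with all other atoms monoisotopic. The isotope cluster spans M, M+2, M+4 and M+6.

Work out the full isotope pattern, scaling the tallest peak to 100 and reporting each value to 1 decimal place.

Gallium pattern (n=1): 0.6010 : 0.3990
Iridium pattern (n=2): 0.139129 : 0.467742 : 0.393129
Convolve the two distributions (both contribute in 2-u steps):
  M: 0.6010×0.139129 = 0.083617
  M+2: 0.6010×0.467742 + 0.3990×0.139129 = 0.336625
  M+4: 0.6010×0.393129 + 0.3990×0.467742 = 0.422900
  M+6: 0.3990×0.393129 = 0.156858
Scale to base peak (0.422900) = 100: 19.8 : 79.6 : 100.0 : 37.1

19.8 : 79.6 : 100.0 : 37.1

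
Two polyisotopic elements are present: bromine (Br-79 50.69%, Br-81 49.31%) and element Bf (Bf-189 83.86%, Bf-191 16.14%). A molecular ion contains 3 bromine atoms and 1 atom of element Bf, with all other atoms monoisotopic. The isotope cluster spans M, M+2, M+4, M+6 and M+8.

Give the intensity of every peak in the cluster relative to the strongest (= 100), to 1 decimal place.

29.4 : 91.5 : 100.0 : 43.1 : 5.2

Bromine pattern (n=3): 0.13024674 : 0.3801026 : 0.36975457 : 0.11989609
Element Bf pattern (n=1): 0.8386 : 0.1614
Convolve the two distributions (both contribute in 2-u steps):
  M: 0.13024674×0.8386 = 0.109225
  M+2: 0.13024674×0.1614 + 0.3801026×0.8386 = 0.339776
  M+4: 0.3801026×0.1614 + 0.36975457×0.8386 = 0.371425
  M+6: 0.36975457×0.1614 + 0.11989609×0.8386 = 0.160223
  M+8: 0.11989609×0.1614 = 0.019351
Scale to base peak (0.371425) = 100: 29.4 : 91.5 : 100.0 : 43.1 : 5.2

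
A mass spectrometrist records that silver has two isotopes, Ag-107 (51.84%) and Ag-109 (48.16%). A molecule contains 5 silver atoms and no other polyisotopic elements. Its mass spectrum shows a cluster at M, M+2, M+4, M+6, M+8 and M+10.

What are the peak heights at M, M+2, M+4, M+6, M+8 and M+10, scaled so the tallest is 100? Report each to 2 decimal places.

11.59 : 53.82 : 100.00 : 92.90 : 43.15 : 8.02

Expanding (0.5184 + 0.4816)^5:
P(M) = 0.5184^5 = 0.037439
P(M+2) = 5 × 0.5184^4 × 0.4816^1 = 0.173907
P(M+4) = 10 × 0.5184^3 × 0.4816^2 = 0.323123
P(M+6) = 10 × 0.5184^2 × 0.4816^3 = 0.300185
P(M+8) = 5 × 0.5184^1 × 0.4816^4 = 0.139438
P(M+10) = 0.4816^5 = 0.025908
The M+4 peak is largest (0.323123); scaling to 100 gives 11.59 : 53.82 : 100.00 : 92.90 : 43.15 : 8.02.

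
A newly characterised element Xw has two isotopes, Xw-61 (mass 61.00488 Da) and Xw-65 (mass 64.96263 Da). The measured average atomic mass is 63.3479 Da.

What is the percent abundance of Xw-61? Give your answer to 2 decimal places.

Let x be the fractional abundance of Xw-61; then Xw-65 has abundance 1 − x.
61.00488·x + 64.96263·(1 − x) = 63.3479
(61.00488 − 64.96263)·x = 63.3479 − 64.96263
x = -1.61473 / -3.95775 = 0.40799 → 40.80% Xw-61, 59.20% Xw-65.

40.80%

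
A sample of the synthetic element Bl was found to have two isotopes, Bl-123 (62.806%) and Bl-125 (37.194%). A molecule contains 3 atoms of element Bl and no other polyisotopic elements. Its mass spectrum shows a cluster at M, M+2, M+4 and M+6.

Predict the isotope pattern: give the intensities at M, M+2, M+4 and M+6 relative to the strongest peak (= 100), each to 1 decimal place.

56.3 : 100.0 : 59.2 : 11.7

The 3 Bl atoms are independent, so intensities follow the terms of (0.62806 + 0.37194)^3.
P(M) = 0.62806^3 = 0.247744
P(M+2) = 3 × 0.62806^2 × 0.37194^1 = 0.440146
P(M+4) = 3 × 0.62806^1 × 0.37194^2 = 0.260656
P(M+6) = 0.37194^3 = 0.051454
The M+2 peak is largest (0.440146); scaling to 100 gives 56.3 : 100.0 : 59.2 : 11.7.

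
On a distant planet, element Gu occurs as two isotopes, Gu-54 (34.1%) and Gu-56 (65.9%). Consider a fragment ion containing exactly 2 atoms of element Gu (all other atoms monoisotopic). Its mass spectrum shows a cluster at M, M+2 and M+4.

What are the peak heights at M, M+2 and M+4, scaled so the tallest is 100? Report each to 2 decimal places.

Expanding (0.341 + 0.659)^2:
P(M) = 0.341^2 = 0.116281
P(M+2) = 2 × 0.341^1 × 0.659^1 = 0.449438
P(M+4) = 0.659^2 = 0.434281
The M+2 peak is largest (0.449438); scaling to 100 gives 25.87 : 100.00 : 96.63.

25.87 : 100.00 : 96.63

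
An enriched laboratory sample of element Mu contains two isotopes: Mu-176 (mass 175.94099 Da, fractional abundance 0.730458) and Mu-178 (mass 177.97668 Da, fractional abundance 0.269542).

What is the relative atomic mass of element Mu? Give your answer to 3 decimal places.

The abundance-weighted mean is 0.730458 × 175.94099 + 0.269542 × 177.97668
= 128.517504 + 47.972190 = 176.489694 Da

176.490 Da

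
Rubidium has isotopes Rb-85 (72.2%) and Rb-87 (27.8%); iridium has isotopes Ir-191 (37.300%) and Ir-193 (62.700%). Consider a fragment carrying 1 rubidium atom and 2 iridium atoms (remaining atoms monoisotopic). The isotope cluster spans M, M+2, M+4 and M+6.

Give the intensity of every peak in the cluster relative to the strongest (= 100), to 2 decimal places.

Rubidium pattern (n=1): 0.7220 : 0.2780
Iridium pattern (n=2): 0.139129 : 0.467742 : 0.393129
Convolve the two distributions (both contribute in 2-u steps):
  M: 0.7220×0.139129 = 0.100451
  M+2: 0.7220×0.467742 + 0.2780×0.139129 = 0.376388
  M+4: 0.7220×0.393129 + 0.2780×0.467742 = 0.413871
  M+6: 0.2780×0.393129 = 0.109290
Scale to base peak (0.413871) = 100: 24.27 : 90.94 : 100.00 : 26.41

24.27 : 90.94 : 100.00 : 26.41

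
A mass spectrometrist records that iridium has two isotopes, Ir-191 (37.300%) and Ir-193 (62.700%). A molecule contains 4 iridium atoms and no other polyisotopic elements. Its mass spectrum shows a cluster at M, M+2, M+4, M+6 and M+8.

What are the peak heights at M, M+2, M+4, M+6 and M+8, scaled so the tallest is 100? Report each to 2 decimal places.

Expanding (0.37300 + 0.62700)^4:
P(M) = 0.37300^4 = 0.019357
P(M+2) = 4 × 0.37300^3 × 0.62700^1 = 0.130153
P(M+4) = 6 × 0.37300^2 × 0.62700^2 = 0.328174
P(M+6) = 4 × 0.37300^1 × 0.62700^3 = 0.367766
P(M+8) = 0.62700^4 = 0.154550
The M+6 peak is largest (0.367766); scaling to 100 gives 5.26 : 35.39 : 89.23 : 100.00 : 42.02.

5.26 : 35.39 : 89.23 : 100.00 : 42.02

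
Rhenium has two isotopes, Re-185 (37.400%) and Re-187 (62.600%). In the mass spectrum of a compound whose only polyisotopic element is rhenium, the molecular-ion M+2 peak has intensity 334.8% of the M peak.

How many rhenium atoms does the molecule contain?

2

The M+2/M ratio from n Re atoms is n · q/p = n · 0.62600/0.37400.
n = 3.348 × 0.37400/0.62600 = 2.00 ≈ 2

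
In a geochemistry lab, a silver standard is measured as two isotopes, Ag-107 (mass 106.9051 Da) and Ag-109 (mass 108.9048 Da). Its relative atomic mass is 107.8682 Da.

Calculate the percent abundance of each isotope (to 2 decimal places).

Writing the weighted mean with unknown fraction x of Ag-107:
106.9051·x + 108.9048·(1 − x) = 107.8682
(106.9051 − 108.9048)·x = 107.8682 − 108.9048
x = -1.0366 / -1.9997 = 0.51838 → 51.84% Ag-107, 48.16% Ag-109.

Ag-107: 51.84%, Ag-109: 48.16%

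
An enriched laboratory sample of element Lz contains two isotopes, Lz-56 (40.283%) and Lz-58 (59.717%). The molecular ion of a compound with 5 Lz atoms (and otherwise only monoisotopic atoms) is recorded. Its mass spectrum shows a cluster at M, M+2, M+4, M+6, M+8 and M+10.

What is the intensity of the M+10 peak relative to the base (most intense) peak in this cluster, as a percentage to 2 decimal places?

Term probabilities: M 0.0106, M+2 0.0786, M+4 0.2331, M+6 0.3456, M+8 0.2561, M+10 0.0759. Base peak = M+6.
P(M+6) = C(5,3) × 0.40283^2 × 0.59717^3 = 10 × 0.16227201 × 0.21295799 = 0.345571 (base)
P(M+10) = C(5,5) × 0.40283^0 × 0.59717^5 = 1 × 1.0000 × 0.07594338 = 0.075943
Relative intensity = 0.075943 / 0.345571 × 100 = 21.98

21.98%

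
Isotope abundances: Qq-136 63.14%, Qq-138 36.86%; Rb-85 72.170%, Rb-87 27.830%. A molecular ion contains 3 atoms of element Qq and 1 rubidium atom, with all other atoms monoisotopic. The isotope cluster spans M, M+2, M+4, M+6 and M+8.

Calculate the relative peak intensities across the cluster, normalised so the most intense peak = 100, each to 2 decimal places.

46.80 : 100.00 : 79.45 : 27.76 : 3.59

Element Qq pattern (n=3): 0.25171769 : 0.44084482 : 0.2573573 : 0.05008019
Rubidium pattern (n=1): 0.7217 : 0.2783
Convolve the two distributions (both contribute in 2-u steps):
  M: 0.25171769×0.7217 = 0.181665
  M+2: 0.25171769×0.2783 + 0.44084482×0.7217 = 0.388211
  M+4: 0.44084482×0.2783 + 0.2573573×0.7217 = 0.308422
  M+6: 0.2573573×0.2783 + 0.05008019×0.7217 = 0.107765
  M+8: 0.05008019×0.2783 = 0.013937
Scale to base peak (0.388211) = 100: 46.80 : 100.00 : 79.45 : 27.76 : 3.59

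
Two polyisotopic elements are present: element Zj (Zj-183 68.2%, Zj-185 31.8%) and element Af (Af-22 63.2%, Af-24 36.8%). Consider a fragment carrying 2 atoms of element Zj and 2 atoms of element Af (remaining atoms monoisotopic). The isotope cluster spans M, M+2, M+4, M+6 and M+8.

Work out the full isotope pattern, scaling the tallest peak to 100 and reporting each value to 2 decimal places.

Element Zj pattern (n=2): 0.465124 : 0.433752 : 0.101124
Element Af pattern (n=2): 0.399424 : 0.465152 : 0.135424
Convolve the two distributions (both contribute in 2-u steps):
  M: 0.465124×0.399424 = 0.185782
  M+2: 0.465124×0.465152 + 0.433752×0.399424 = 0.389604
  M+4: 0.465124×0.135424 + 0.433752×0.465152 + 0.101124×0.399424 = 0.305141
  M+6: 0.433752×0.135424 + 0.101124×0.465152 = 0.105778
  M+8: 0.101124×0.135424 = 0.013695
Scale to base peak (0.389604) = 100: 47.68 : 100.00 : 78.32 : 27.15 : 3.52

47.68 : 100.00 : 78.32 : 27.15 : 3.52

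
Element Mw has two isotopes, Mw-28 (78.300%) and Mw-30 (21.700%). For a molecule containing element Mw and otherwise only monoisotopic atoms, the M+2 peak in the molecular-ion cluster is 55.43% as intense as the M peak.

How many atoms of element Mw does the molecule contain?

2

With n Mw atoms, P(M+2)/P(M) = C(n,1)·p^(n−1)q / p^n = n·q/p = n · 0.21700/0.78300.
n = 0.5543 × 0.78300/0.21700 = 2.00 ≈ 2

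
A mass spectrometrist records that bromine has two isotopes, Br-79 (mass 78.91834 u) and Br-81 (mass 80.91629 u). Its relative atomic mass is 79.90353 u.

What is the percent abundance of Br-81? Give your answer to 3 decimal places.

Writing the weighted mean with unknown fraction x of Br-79:
78.91834·x + 80.91629·(1 − x) = 79.90353
(78.91834 − 80.91629)·x = 79.90353 − 80.91629
x = -1.01276 / -1.99795 = 0.50690 → 50.690% Br-79, 49.310% Br-81.

49.310%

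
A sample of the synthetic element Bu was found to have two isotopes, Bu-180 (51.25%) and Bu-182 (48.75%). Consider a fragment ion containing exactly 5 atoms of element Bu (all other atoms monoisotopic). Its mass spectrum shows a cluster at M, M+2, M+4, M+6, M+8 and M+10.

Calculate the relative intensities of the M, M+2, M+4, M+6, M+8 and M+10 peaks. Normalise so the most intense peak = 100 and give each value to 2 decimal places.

The 5 Bu atoms are independent, so intensities follow the terms of (0.5125 + 0.4875)^5.
P(M) = 0.5125^5 = 0.035357
P(M+2) = 5 × 0.5125^4 × 0.4875^1 = 0.168159
P(M+4) = 10 × 0.5125^3 × 0.4875^2 = 0.319912
P(M+6) = 10 × 0.5125^2 × 0.4875^3 = 0.304307
P(M+8) = 5 × 0.5125^1 × 0.4875^4 = 0.144731
P(M+10) = 0.4875^5 = 0.027534
The M+4 peak is largest (0.319912); scaling to 100 gives 11.05 : 52.56 : 100.00 : 95.12 : 45.24 : 8.61.

11.05 : 52.56 : 100.00 : 95.12 : 45.24 : 8.61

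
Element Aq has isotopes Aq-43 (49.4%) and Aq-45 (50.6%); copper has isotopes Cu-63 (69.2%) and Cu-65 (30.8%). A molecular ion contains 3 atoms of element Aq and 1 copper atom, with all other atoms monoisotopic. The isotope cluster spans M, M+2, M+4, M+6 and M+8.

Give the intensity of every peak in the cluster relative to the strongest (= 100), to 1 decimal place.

Element Aq pattern (n=3): 0.12055378 : 0.37044665 : 0.37944535 : 0.12955422
Copper pattern (n=1): 0.6920 : 0.3080
Convolve the two distributions (both contribute in 2-u steps):
  M: 0.12055378×0.6920 = 0.083423
  M+2: 0.12055378×0.3080 + 0.37044665×0.6920 = 0.293480
  M+4: 0.37044665×0.3080 + 0.37944535×0.6920 = 0.376674
  M+6: 0.37944535×0.3080 + 0.12955422×0.6920 = 0.206521
  M+8: 0.12955422×0.3080 = 0.039903
Scale to base peak (0.376674) = 100: 22.1 : 77.9 : 100.0 : 54.8 : 10.6

22.1 : 77.9 : 100.0 : 54.8 : 10.6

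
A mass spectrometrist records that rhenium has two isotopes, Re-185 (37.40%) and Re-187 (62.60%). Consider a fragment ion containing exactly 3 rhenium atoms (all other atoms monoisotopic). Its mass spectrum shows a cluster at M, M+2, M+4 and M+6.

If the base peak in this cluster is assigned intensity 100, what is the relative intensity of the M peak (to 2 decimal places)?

11.90

Term probabilities: M 0.0523, M+2 0.2627, M+4 0.4397, M+6 0.2453. Base peak = M+4.
P(M+4) = C(3,2) × 0.3740^1 × 0.6260^2 = 3 × 0.3740 × 0.391876 = 0.439685 (base)
P(M) = C(3,0) × 0.3740^3 × 0.6260^0 = 1 × 0.05231362 × 1.0000 = 0.052314
Relative intensity = 0.052314 / 0.439685 × 100 = 11.90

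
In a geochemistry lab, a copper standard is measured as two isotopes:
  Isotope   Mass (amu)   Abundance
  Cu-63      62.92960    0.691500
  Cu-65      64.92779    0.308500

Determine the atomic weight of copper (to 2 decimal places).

Weight each isotope mass by its fractional abundance: 0.691500 × 62.92960 + 0.308500 × 64.92779
= 43.515818 + 20.030223 = 63.546041 amu

63.55 amu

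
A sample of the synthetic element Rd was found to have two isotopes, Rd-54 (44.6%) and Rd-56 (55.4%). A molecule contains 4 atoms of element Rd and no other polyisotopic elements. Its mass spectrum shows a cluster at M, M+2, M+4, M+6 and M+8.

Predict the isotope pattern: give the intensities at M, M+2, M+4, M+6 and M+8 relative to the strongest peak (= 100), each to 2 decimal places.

10.80 : 53.67 : 100.00 : 82.81 : 25.72

Each Rd atom is independently Rd-54 (p = 0.446) or Rd-56 (q = 0.554); the cluster is the binomial expansion (p + q)^4.
P(M) = 0.446^4 = 0.039568
P(M+2) = 4 × 0.446^3 × 0.554^1 = 0.196596
P(M+4) = 6 × 0.446^2 × 0.554^2 = 0.366303
P(M+6) = 4 × 0.446^1 × 0.554^3 = 0.303336
P(M+8) = 0.554^4 = 0.094197
The M+4 peak is largest (0.366303); scaling to 100 gives 10.80 : 53.67 : 100.00 : 82.81 : 25.72.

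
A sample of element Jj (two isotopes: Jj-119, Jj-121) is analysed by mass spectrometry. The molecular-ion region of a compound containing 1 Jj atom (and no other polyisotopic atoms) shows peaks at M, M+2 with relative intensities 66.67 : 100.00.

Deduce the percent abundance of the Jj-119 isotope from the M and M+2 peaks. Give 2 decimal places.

40.00%

Let p = fractional abundance of Jj-119. I(M+2)/I(M) = [C(1,1)·p^0·(1−p)] / p^1 = 1·(1−p)/p = 100.00/66.67 = 1.4999
(1−p)/p = 1.4999/1 = 1.4999  ⇒  p = 1/(1 + 1.4999) = 0.4000
Jj-119: 40.00%, Jj-121: 60.00%.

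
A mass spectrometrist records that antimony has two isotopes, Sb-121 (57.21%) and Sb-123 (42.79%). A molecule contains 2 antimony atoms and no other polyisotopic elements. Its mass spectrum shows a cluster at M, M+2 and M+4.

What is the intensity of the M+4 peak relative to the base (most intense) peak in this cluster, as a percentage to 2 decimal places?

Term probabilities: M 0.3273, M+2 0.4896, M+4 0.1831. Base peak = M+2.
P(M+2) = C(2,1) × 0.5721^1 × 0.4279^1 = 2 × 0.5721 × 0.4279 = 0.489603 (base)
P(M+4) = C(2,2) × 0.5721^0 × 0.4279^2 = 1 × 1.0000 × 0.18309841 = 0.183098
Relative intensity = 0.183098 / 0.489603 × 100 = 37.40

37.40%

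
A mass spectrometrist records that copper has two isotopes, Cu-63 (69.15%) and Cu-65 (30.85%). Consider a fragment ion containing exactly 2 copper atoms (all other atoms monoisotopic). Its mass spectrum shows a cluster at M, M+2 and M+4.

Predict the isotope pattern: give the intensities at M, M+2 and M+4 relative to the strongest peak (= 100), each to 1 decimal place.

100.0 : 89.2 : 19.9

Each Cu atom is independently Cu-63 (p = 0.6915) or Cu-65 (q = 0.3085); the cluster is the binomial expansion (p + q)^2.
P(M) = 0.6915^2 = 0.478172
P(M+2) = 2 × 0.6915^1 × 0.3085^1 = 0.426656
P(M+4) = 0.3085^2 = 0.095172
The M peak is largest (0.478172); scaling to 100 gives 100.0 : 89.2 : 19.9.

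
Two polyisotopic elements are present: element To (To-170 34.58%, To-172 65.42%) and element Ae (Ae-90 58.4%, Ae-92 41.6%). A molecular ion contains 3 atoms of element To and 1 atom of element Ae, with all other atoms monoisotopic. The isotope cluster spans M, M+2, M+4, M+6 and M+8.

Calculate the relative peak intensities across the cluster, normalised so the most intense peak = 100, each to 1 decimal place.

6.8 : 43.2 : 100.0 : 97.6 : 32.6

Element To pattern (n=3): 0.04134995 : 0.23468308 : 0.443984 : 0.27998297
Element Ae pattern (n=1): 0.5840 : 0.4160
Convolve the two distributions (both contribute in 2-u steps):
  M: 0.04134995×0.5840 = 0.024148
  M+2: 0.04134995×0.4160 + 0.23468308×0.5840 = 0.154256
  M+4: 0.23468308×0.4160 + 0.443984×0.5840 = 0.356915
  M+6: 0.443984×0.4160 + 0.27998297×0.5840 = 0.348207
  M+8: 0.27998297×0.4160 = 0.116473
Scale to base peak (0.356915) = 100: 6.8 : 43.2 : 100.0 : 97.6 : 32.6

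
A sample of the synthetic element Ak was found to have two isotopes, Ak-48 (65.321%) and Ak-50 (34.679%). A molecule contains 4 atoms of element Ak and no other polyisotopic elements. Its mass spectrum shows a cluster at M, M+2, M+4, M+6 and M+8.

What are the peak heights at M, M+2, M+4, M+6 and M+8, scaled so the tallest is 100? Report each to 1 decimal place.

Each Ak atom is independently Ak-48 (p = 0.65321) or Ak-50 (q = 0.34679); the cluster is the binomial expansion (p + q)^4.
P(M) = 0.65321^4 = 0.182059
P(M+2) = 4 × 0.65321^3 × 0.34679^1 = 0.386621
P(M+4) = 6 × 0.65321^2 × 0.34679^2 = 0.307886
P(M+6) = 4 × 0.65321^1 × 0.34679^3 = 0.108971
P(M+8) = 0.34679^4 = 0.014463
The M+2 peak is largest (0.386621); scaling to 100 gives 47.1 : 100.0 : 79.6 : 28.2 : 3.7.

47.1 : 100.0 : 79.6 : 28.2 : 3.7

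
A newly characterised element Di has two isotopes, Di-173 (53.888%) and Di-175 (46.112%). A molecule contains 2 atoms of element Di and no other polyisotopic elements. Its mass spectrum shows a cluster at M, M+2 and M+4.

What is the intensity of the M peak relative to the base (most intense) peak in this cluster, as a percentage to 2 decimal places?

Binomial terms of (0.53888 + 0.46112)^2: M 0.2904, M+2 0.4970, M+4 0.2126 → M+2 is the base peak.
P(M+2) = C(2,1) × 0.53888^1 × 0.46112^1 = 2 × 0.53888 × 0.46112 = 0.496977 (base)
P(M) = C(2,0) × 0.53888^2 × 0.46112^0 = 1 × 0.29039165 × 1.0000 = 0.290392
Relative intensity = 0.290392 / 0.496977 × 100 = 58.43

58.43%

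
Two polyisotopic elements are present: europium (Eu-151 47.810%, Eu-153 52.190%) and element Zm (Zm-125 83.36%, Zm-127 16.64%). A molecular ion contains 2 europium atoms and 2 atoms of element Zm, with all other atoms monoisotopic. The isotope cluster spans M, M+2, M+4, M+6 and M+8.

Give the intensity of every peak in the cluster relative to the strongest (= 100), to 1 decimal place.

Europium pattern (n=2): 0.22857961 : 0.49904078 : 0.27237961
Element Zm pattern (n=2): 0.69488896 : 0.27742208 : 0.02768896
Convolve the two distributions (both contribute in 2-u steps):
  M: 0.22857961×0.69488896 = 0.158837
  M+2: 0.22857961×0.27742208 + 0.49904078×0.69488896 = 0.410191
  M+4: 0.22857961×0.02768896 + 0.49904078×0.27742208 + 0.27237961×0.69488896 = 0.334048
  M+6: 0.49904078×0.02768896 + 0.27237961×0.27742208 = 0.089382
  M+8: 0.27237961×0.02768896 = 0.007542
Scale to base peak (0.410191) = 100: 38.7 : 100.0 : 81.4 : 21.8 : 1.8

38.7 : 100.0 : 81.4 : 21.8 : 1.8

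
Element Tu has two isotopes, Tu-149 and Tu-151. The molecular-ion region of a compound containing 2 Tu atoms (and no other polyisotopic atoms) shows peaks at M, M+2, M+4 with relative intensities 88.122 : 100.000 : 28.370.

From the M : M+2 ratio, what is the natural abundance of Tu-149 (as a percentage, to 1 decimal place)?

Write p for the Tu-149 fraction. I(M+2)/I(M) = [C(2,1)·p^1·(1−p)] / p^2 = 2·(1−p)/p = 100.000/88.122 = 1.1348
(1−p)/p = 1.1348/2 = 0.5674  ⇒  p = 1/(1 + 0.5674) = 0.6380
Tu-149: 63.8%, Tu-151: 36.2%.

63.8%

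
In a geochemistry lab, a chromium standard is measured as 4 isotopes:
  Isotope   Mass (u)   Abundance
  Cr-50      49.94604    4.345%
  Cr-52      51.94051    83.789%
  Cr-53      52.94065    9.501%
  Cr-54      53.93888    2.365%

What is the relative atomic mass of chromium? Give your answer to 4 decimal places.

Average mass = Σ (abundance × isotope mass) = 0.04345 × 49.94604 + 0.83789 × 51.94051 + 0.09501 × 52.94065 + 0.02365 × 53.93888
= 2.170155 + 43.520434 + 5.029891 + 1.275655 = 51.996135 u

51.9961 u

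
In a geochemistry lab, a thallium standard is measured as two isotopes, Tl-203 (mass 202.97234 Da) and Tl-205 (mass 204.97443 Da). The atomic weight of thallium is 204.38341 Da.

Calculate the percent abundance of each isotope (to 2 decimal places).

Writing the weighted mean with unknown fraction x of Tl-203:
202.97234·x + 204.97443·(1 − x) = 204.38341
(202.97234 − 204.97443)·x = 204.38341 − 204.97443
x = -0.59102 / -2.00209 = 0.29520 → 29.52% Tl-203, 70.48% Tl-205.

Tl-203: 29.52%, Tl-205: 70.48%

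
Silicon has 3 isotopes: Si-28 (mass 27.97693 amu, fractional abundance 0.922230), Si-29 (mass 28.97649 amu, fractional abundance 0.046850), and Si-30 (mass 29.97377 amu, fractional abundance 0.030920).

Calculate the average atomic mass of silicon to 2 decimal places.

28.09 amu

Average mass = Σ (abundance × isotope mass) = 0.922230 × 27.97693 + 0.046850 × 28.97649 + 0.030920 × 29.97377
= 25.801164 + 1.357549 + 0.926789 = 28.085502 amu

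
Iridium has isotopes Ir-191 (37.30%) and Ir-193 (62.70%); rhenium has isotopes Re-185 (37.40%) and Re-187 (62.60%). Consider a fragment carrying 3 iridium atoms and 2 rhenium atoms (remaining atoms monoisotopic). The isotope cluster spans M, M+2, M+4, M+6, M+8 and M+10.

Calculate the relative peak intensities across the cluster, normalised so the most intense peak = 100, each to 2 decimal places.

2.12 : 17.76 : 59.59 : 100.00 : 83.90 : 28.16

Iridium pattern (n=3): 0.05189512 : 0.26170165 : 0.43991135 : 0.24649188
Rhenium pattern (n=2): 0.139876 : 0.468248 : 0.391876
Convolve the two distributions (both contribute in 2-u steps):
  M: 0.05189512×0.139876 = 0.007259
  M+2: 0.05189512×0.468248 + 0.26170165×0.139876 = 0.060906
  M+4: 0.05189512×0.391876 + 0.26170165×0.468248 + 0.43991135×0.139876 = 0.204411
  M+6: 0.26170165×0.391876 + 0.43991135×0.468248 + 0.24649188×0.139876 = 0.343021
  M+8: 0.43991135×0.391876 + 0.24649188×0.468248 = 0.287810
  M+10: 0.24649188×0.391876 = 0.096594
Scale to base peak (0.343021) = 100: 2.12 : 17.76 : 59.59 : 100.00 : 83.90 : 28.16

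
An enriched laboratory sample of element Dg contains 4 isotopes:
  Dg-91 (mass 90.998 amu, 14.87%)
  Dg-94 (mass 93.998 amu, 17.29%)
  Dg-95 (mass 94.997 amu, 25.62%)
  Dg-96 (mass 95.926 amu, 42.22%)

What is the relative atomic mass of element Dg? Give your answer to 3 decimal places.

94.622 amu

Weight each isotope mass by its fractional abundance: 0.1487 × 90.998 + 0.1729 × 93.998 + 0.2562 × 94.997 + 0.4222 × 95.926
= 13.5314 + 16.2523 + 24.3382 + 40.5000 = 94.6219 amu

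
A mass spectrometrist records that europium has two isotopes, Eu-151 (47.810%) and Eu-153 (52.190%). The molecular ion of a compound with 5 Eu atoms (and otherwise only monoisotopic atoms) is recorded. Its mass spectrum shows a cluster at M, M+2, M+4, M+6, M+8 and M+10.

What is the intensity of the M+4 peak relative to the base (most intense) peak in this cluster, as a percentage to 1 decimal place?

91.6%

(0.47810 + 0.52190)^5 gives M 0.0250, M+2 0.1363, M+4 0.2977, M+6 0.3249, M+8 0.1774, M+10 0.0387; the largest is M+6.
P(M+6) = C(5,3) × 0.47810^2 × 0.52190^3 = 10 × 0.22857961 × 0.14215492 = 0.324937 (base)
P(M+4) = C(5,2) × 0.47810^3 × 0.52190^2 = 10 × 0.10928391 × 0.27237961 = 0.297667
Relative intensity = 0.297667 / 0.324937 × 100 = 91.6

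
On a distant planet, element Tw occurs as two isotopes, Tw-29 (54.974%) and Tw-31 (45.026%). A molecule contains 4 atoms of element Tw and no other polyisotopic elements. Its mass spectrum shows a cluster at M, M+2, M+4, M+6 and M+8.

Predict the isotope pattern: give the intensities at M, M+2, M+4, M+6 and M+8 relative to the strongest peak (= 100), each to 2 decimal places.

The 4 Tw atoms are independent, so intensities follow the terms of (0.54974 + 0.45026)^4.
P(M) = 0.54974^4 = 0.091333
P(M+2) = 4 × 0.54974^3 × 0.45026^1 = 0.299223
P(M+4) = 6 × 0.54974^2 × 0.45026^2 = 0.367615
P(M+6) = 4 × 0.54974^1 × 0.45026^3 = 0.200728
P(M+8) = 0.45026^4 = 0.041101
The M+4 peak is largest (0.367615); scaling to 100 gives 24.84 : 81.40 : 100.00 : 54.60 : 11.18.

24.84 : 81.40 : 100.00 : 54.60 : 11.18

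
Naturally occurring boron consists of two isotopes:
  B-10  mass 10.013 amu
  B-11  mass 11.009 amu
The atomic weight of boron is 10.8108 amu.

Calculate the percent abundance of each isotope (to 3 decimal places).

B-10: 19.900%, B-11: 80.100%

Let x be the fractional abundance of B-10; then B-11 has abundance 1 − x.
10.013·x + 11.009·(1 − x) = 10.8108
(10.013 − 11.009)·x = 10.8108 − 11.009
x = -0.1982 / -0.996 = 0.19900 → 19.900% B-10, 80.100% B-11.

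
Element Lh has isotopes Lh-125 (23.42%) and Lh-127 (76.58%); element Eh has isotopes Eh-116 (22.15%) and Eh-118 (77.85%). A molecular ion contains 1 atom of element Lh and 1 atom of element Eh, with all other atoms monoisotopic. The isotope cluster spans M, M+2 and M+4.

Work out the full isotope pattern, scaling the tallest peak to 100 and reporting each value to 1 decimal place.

Element Lh pattern (n=1): 0.2342 : 0.7658
Element Eh pattern (n=1): 0.2215 : 0.7785
Convolve the two distributions (both contribute in 2-u steps):
  M: 0.2342×0.2215 = 0.051875
  M+2: 0.2342×0.7785 + 0.7658×0.2215 = 0.351949
  M+4: 0.7658×0.7785 = 0.596175
Scale to base peak (0.596175) = 100: 8.7 : 59.0 : 100.0

8.7 : 59.0 : 100.0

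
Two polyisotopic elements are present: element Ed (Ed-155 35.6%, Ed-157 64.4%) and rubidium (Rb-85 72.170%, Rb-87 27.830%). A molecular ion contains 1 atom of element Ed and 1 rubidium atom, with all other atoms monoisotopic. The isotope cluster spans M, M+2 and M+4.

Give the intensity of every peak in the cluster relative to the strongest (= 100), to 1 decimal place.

Element Ed pattern (n=1): 0.3560 : 0.6440
Rubidium pattern (n=1): 0.7217 : 0.2783
Convolve the two distributions (both contribute in 2-u steps):
  M: 0.3560×0.7217 = 0.256925
  M+2: 0.3560×0.2783 + 0.6440×0.7217 = 0.563850
  M+4: 0.6440×0.2783 = 0.179225
Scale to base peak (0.563850) = 100: 45.6 : 100.0 : 31.8

45.6 : 100.0 : 31.8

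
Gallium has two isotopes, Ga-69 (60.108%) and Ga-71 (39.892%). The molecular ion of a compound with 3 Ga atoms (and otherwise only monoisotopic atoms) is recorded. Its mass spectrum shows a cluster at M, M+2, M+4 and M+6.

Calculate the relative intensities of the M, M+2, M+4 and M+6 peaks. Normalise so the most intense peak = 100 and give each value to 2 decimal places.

50.23 : 100.00 : 66.37 : 14.68

Expanding (0.60108 + 0.39892)^3:
P(M) = 0.60108^3 = 0.217169
P(M+2) = 3 × 0.60108^2 × 0.39892^1 = 0.432386
P(M+4) = 3 × 0.60108^1 × 0.39892^2 = 0.286963
P(M+6) = 0.39892^3 = 0.063483
The M+2 peak is largest (0.432386); scaling to 100 gives 50.23 : 100.00 : 66.37 : 14.68.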